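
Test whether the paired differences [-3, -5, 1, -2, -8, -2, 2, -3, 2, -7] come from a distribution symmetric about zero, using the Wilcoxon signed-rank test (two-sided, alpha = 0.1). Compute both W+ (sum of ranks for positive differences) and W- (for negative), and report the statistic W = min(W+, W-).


Step 1: Drop any zero differences (none here) and take |d_i|.
|d| = [3, 5, 1, 2, 8, 2, 2, 3, 2, 7]
Step 2: Midrank |d_i| (ties get averaged ranks).
ranks: |3|->6.5, |5|->8, |1|->1, |2|->3.5, |8|->10, |2|->3.5, |2|->3.5, |3|->6.5, |2|->3.5, |7|->9
Step 3: Attach original signs; sum ranks with positive sign and with negative sign.
W+ = 1 + 3.5 + 3.5 = 8
W- = 6.5 + 8 + 3.5 + 10 + 3.5 + 6.5 + 9 = 47
(Check: W+ + W- = 55 should equal n(n+1)/2 = 55.)
Step 4: Test statistic W = min(W+, W-) = 8.
Step 5: Ties in |d|, so use the tie-corrected normal approximation.
        E[W] = n(n+1)/4 = 10*11/4 = 27.5.
        Tie groups: |d|=2 (t=4), |d|=3 (t=2); sum(t^3 - t) = 66.
        Var[W] = n(n+1)(2n+1)/24 - sum(t^3-t)/48 = 2310/24 - 66/48 = 94.875.
        z = (W - E[W]) / sqrt(Var[W]) = (8 - 27.5) / 9.7404 = -2.0020.
        Two-sided p = 2*Phi(z) = 0.045287.
Step 6: alpha = 0.1. reject H0.

W+ = 8, W- = 47, W = min = 8, p = 0.045287, reject H0.


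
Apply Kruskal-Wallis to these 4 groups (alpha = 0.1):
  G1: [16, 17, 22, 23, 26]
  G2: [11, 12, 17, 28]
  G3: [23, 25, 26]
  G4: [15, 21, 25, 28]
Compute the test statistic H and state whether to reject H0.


Step 1: Combine all N = 16 observations and assign midranks.
sorted (value, group, rank): (11,G2,1), (12,G2,2), (15,G4,3), (16,G1,4), (17,G1,5.5), (17,G2,5.5), (21,G4,7), (22,G1,8), (23,G1,9.5), (23,G3,9.5), (25,G3,11.5), (25,G4,11.5), (26,G1,13.5), (26,G3,13.5), (28,G2,15.5), (28,G4,15.5)
Step 2: Sum ranks within each group.
R_1 = 40.5 (n_1 = 5)
R_2 = 24 (n_2 = 4)
R_3 = 34.5 (n_3 = 3)
R_4 = 37 (n_4 = 4)
Step 3: H = 12/(N(N+1)) * sum(R_i^2/n_i) - 3(N+1)
     = 12/(16*17) * (40.5^2/5 + 24^2/4 + 34.5^2/3 + 37^2/4) - 3*17
     = 0.044118 * 1211.05 - 51
     = 2.428676.
Step 4: Ties present; correction factor C = 1 - 30/(16^3 - 16) = 0.992647. Corrected H = 2.428676 / 0.992647 = 2.446667.
Step 5: Under H0, H ~ chi^2(3); p-value = 0.485007.
Step 6: alpha = 0.1. fail to reject H0.

H = 2.4467, df = 3, p = 0.485007, fail to reject H0.


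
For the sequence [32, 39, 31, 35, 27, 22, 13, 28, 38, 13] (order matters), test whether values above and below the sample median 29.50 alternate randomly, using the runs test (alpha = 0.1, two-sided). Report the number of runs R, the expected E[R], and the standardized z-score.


Step 1: Compute median = 29.50; label A = above, B = below.
Labels in order: AAAABBBBAB  (n_A = 5, n_B = 5)
Step 2: Count runs R = 4.
Step 3: Under H0 (random ordering), E[R] = 2*n_A*n_B/(n_A+n_B) + 1 = 2*5*5/10 + 1 = 6.0000.
        Var[R] = 2*n_A*n_B*(2*n_A*n_B - n_A - n_B) / ((n_A+n_B)^2 * (n_A+n_B-1)) = 2000/900 = 2.2222.
        SD[R] = 1.4907.
Step 4: Continuity-corrected z = (R + 0.5 - E[R]) / SD[R] = (4 + 0.5 - 6.0000) / 1.4907 = -1.0062.
Step 5: Two-sided p-value via normal approximation = 2*(1 - Phi(|z|)) = 0.314305.
Step 6: alpha = 0.1. fail to reject H0.

R = 4, z = -1.0062, p = 0.314305, fail to reject H0.


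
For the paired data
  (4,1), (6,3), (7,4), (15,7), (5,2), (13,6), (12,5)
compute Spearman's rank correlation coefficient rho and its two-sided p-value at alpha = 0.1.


Step 1: Rank x and y separately (midranks; no ties here).
rank(x): 4->1, 6->3, 7->4, 15->7, 5->2, 13->6, 12->5
rank(y): 1->1, 3->3, 4->4, 7->7, 2->2, 6->6, 5->5
Step 2: d_i = R_x(i) - R_y(i); compute d_i^2.
  (1-1)^2=0, (3-3)^2=0, (4-4)^2=0, (7-7)^2=0, (2-2)^2=0, (6-6)^2=0, (5-5)^2=0
sum(d^2) = 0.
Step 3: rho = 1 - 6*0 / (7*(7^2 - 1)) = 1 - 0/336 = 1.000000.
Step 5: Two-sided p-value from the t-distribution with 5 df = 0.000000.
Step 6: alpha = 0.1. reject H0.

rho = 1.0000, p = 0.000000, reject H0 at alpha = 0.1.


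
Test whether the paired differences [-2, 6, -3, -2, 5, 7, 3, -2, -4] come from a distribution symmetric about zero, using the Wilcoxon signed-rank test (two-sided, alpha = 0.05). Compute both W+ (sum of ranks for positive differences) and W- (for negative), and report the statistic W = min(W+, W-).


Step 1: Drop any zero differences (none here) and take |d_i|.
|d| = [2, 6, 3, 2, 5, 7, 3, 2, 4]
Step 2: Midrank |d_i| (ties get averaged ranks).
ranks: |2|->2, |6|->8, |3|->4.5, |2|->2, |5|->7, |7|->9, |3|->4.5, |2|->2, |4|->6
Step 3: Attach original signs; sum ranks with positive sign and with negative sign.
W+ = 8 + 7 + 9 + 4.5 = 28.5
W- = 2 + 4.5 + 2 + 2 + 6 = 16.5
(Check: W+ + W- = 45 should equal n(n+1)/2 = 45.)
Step 4: Test statistic W = min(W+, W-) = 16.5.
Step 5: Ties in |d|, so use the tie-corrected normal approximation.
        E[W] = n(n+1)/4 = 9*10/4 = 22.5.
        Tie groups: |d|=2 (t=3), |d|=3 (t=2); sum(t^3 - t) = 30.
        Var[W] = n(n+1)(2n+1)/24 - sum(t^3-t)/48 = 1710/24 - 30/48 = 70.625.
        z = (W - E[W]) / sqrt(Var[W]) = (16.5 - 22.5) / 8.4039 = -0.7140.
        Two-sided p = 2*Phi(z) = 0.475254.
Step 6: alpha = 0.05. fail to reject H0.

W+ = 28.5, W- = 16.5, W = min = 16.5, p = 0.475254, fail to reject H0.


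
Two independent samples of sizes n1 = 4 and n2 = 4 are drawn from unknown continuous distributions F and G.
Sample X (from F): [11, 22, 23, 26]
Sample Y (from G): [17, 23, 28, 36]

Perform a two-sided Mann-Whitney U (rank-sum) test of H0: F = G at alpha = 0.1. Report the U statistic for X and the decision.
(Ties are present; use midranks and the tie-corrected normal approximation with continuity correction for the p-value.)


Step 1: Combine and sort all 8 observations; assign midranks.
sorted (value, group): (11,X), (17,Y), (22,X), (23,X), (23,Y), (26,X), (28,Y), (36,Y)
ranks: 11->1, 17->2, 22->3, 23->4.5, 23->4.5, 26->6, 28->7, 36->8
Step 2: Rank sum for X: R1 = 1 + 3 + 4.5 + 6 = 14.5.
Step 3: U_X = R1 - n1(n1+1)/2 = 14.5 - 4*5/2 = 14.5 - 10 = 4.5.
       U_Y = n1*n2 - U_X = 16 - 4.5 = 11.5.
Step 4: Ties are present, so use the tie-corrected normal approximation (with continuity correction) for the p-value.
Step 5: p-value = 0.383630; compare to alpha = 0.1. fail to reject H0.

U_X = 4.5, p = 0.383630, fail to reject H0 at alpha = 0.1.


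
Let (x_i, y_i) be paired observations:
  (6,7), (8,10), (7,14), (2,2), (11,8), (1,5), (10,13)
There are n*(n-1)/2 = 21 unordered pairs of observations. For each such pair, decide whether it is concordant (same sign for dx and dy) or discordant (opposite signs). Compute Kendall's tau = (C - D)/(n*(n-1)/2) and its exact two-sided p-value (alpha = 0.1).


Step 1: Enumerate the 21 unordered pairs (i,j) with i<j and classify each by sign(x_j-x_i) * sign(y_j-y_i).
  (1,2):dx=+2,dy=+3->C; (1,3):dx=+1,dy=+7->C; (1,4):dx=-4,dy=-5->C; (1,5):dx=+5,dy=+1->C
  (1,6):dx=-5,dy=-2->C; (1,7):dx=+4,dy=+6->C; (2,3):dx=-1,dy=+4->D; (2,4):dx=-6,dy=-8->C
  (2,5):dx=+3,dy=-2->D; (2,6):dx=-7,dy=-5->C; (2,7):dx=+2,dy=+3->C; (3,4):dx=-5,dy=-12->C
  (3,5):dx=+4,dy=-6->D; (3,6):dx=-6,dy=-9->C; (3,7):dx=+3,dy=-1->D; (4,5):dx=+9,dy=+6->C
  (4,6):dx=-1,dy=+3->D; (4,7):dx=+8,dy=+11->C; (5,6):dx=-10,dy=-3->C; (5,7):dx=-1,dy=+5->D
  (6,7):dx=+9,dy=+8->C
Step 2: C = 15, D = 6, total pairs = 21.
Step 3: tau = (C - D)/(n(n-1)/2) = (15 - 6)/21 = 0.428571.
Step 4: Exact two-sided p-value (enumerate n! = 5040 permutations of y under H0): p = 0.238889.
Step 5: alpha = 0.1. fail to reject H0.

tau_b = 0.4286 (C=15, D=6), p = 0.238889, fail to reject H0.


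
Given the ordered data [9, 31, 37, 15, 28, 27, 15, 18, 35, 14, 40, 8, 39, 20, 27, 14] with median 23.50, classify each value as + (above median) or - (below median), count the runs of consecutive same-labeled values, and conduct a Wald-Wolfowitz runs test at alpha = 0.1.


Step 1: Compute median = 23.50; label A = above, B = below.
Labels in order: BAABAABBABABABAB  (n_A = 8, n_B = 8)
Step 2: Count runs R = 13.
Step 3: Under H0 (random ordering), E[R] = 2*n_A*n_B/(n_A+n_B) + 1 = 2*8*8/16 + 1 = 9.0000.
        Var[R] = 2*n_A*n_B*(2*n_A*n_B - n_A - n_B) / ((n_A+n_B)^2 * (n_A+n_B-1)) = 14336/3840 = 3.7333.
        SD[R] = 1.9322.
Step 4: Continuity-corrected z = (R - 0.5 - E[R]) / SD[R] = (13 - 0.5 - 9.0000) / 1.9322 = 1.8114.
Step 5: Two-sided p-value via normal approximation = 2*(1 - Phi(|z|)) = 0.070076.
Step 6: alpha = 0.1. reject H0.

R = 13, z = 1.8114, p = 0.070076, reject H0.


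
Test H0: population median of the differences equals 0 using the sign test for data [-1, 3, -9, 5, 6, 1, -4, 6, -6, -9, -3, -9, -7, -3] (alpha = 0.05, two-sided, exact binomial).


Step 1: Discard zero differences. Original n = 14; n_eff = number of nonzero differences = 14.
Nonzero differences (with sign): -1, +3, -9, +5, +6, +1, -4, +6, -6, -9, -3, -9, -7, -3
Step 2: Count signs: positive = 5, negative = 9.
Step 3: Under H0: P(positive) = 0.5, so the number of positives S ~ Bin(14, 0.5).
Step 4: Two-sided exact p-value = sum of Bin(14,0.5) probabilities at or below the observed probability = 0.423950.
Step 5: alpha = 0.05. fail to reject H0.

n_eff = 14, pos = 5, neg = 9, p = 0.423950, fail to reject H0.


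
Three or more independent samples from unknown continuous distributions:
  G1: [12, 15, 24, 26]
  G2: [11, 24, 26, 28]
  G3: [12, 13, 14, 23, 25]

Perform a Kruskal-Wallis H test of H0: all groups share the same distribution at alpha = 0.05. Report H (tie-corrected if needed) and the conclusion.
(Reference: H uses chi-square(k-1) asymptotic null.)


Step 1: Combine all N = 13 observations and assign midranks.
sorted (value, group, rank): (11,G2,1), (12,G1,2.5), (12,G3,2.5), (13,G3,4), (14,G3,5), (15,G1,6), (23,G3,7), (24,G1,8.5), (24,G2,8.5), (25,G3,10), (26,G1,11.5), (26,G2,11.5), (28,G2,13)
Step 2: Sum ranks within each group.
R_1 = 28.5 (n_1 = 4)
R_2 = 34 (n_2 = 4)
R_3 = 28.5 (n_3 = 5)
Step 3: H = 12/(N(N+1)) * sum(R_i^2/n_i) - 3(N+1)
     = 12/(13*14) * (28.5^2/4 + 34^2/4 + 28.5^2/5) - 3*14
     = 0.065934 * 654.513 - 42
     = 1.154670.
Step 4: Ties present; correction factor C = 1 - 18/(13^3 - 13) = 0.991758. Corrected H = 1.154670 / 0.991758 = 1.164266.
Step 5: Under H0, H ~ chi^2(2); p-value = 0.558705.
Step 6: alpha = 0.05. fail to reject H0.

H = 1.1643, df = 2, p = 0.558705, fail to reject H0.


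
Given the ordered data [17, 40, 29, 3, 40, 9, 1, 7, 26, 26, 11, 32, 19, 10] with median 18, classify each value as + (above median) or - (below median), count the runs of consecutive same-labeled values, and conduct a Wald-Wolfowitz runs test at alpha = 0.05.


Step 1: Compute median = 18; label A = above, B = below.
Labels in order: BAABABBBAABAAB  (n_A = 7, n_B = 7)
Step 2: Count runs R = 9.
Step 3: Under H0 (random ordering), E[R] = 2*n_A*n_B/(n_A+n_B) + 1 = 2*7*7/14 + 1 = 8.0000.
        Var[R] = 2*n_A*n_B*(2*n_A*n_B - n_A - n_B) / ((n_A+n_B)^2 * (n_A+n_B-1)) = 8232/2548 = 3.2308.
        SD[R] = 1.7974.
Step 4: Continuity-corrected z = (R - 0.5 - E[R]) / SD[R] = (9 - 0.5 - 8.0000) / 1.7974 = 0.2782.
Step 5: Two-sided p-value via normal approximation = 2*(1 - Phi(|z|)) = 0.780879.
Step 6: alpha = 0.05. fail to reject H0.

R = 9, z = 0.2782, p = 0.780879, fail to reject H0.


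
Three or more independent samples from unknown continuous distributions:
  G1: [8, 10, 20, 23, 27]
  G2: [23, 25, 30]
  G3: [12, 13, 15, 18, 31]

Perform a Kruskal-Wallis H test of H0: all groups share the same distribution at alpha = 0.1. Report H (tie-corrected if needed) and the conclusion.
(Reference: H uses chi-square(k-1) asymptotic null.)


Step 1: Combine all N = 13 observations and assign midranks.
sorted (value, group, rank): (8,G1,1), (10,G1,2), (12,G3,3), (13,G3,4), (15,G3,5), (18,G3,6), (20,G1,7), (23,G1,8.5), (23,G2,8.5), (25,G2,10), (27,G1,11), (30,G2,12), (31,G3,13)
Step 2: Sum ranks within each group.
R_1 = 29.5 (n_1 = 5)
R_2 = 30.5 (n_2 = 3)
R_3 = 31 (n_3 = 5)
Step 3: H = 12/(N(N+1)) * sum(R_i^2/n_i) - 3(N+1)
     = 12/(13*14) * (29.5^2/5 + 30.5^2/3 + 31^2/5) - 3*14
     = 0.065934 * 676.333 - 42
     = 2.593407.
Step 4: Ties present; correction factor C = 1 - 6/(13^3 - 13) = 0.997253. Corrected H = 2.593407 / 0.997253 = 2.600551.
Step 5: Under H0, H ~ chi^2(2); p-value = 0.272457.
Step 6: alpha = 0.1. fail to reject H0.

H = 2.6006, df = 2, p = 0.272457, fail to reject H0.


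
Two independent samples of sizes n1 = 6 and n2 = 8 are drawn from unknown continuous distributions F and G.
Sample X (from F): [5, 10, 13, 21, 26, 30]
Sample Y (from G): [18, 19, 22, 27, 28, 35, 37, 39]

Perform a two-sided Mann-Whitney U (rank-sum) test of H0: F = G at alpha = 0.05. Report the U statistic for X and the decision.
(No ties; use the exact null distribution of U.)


Step 1: Combine and sort all 14 observations; assign midranks.
sorted (value, group): (5,X), (10,X), (13,X), (18,Y), (19,Y), (21,X), (22,Y), (26,X), (27,Y), (28,Y), (30,X), (35,Y), (37,Y), (39,Y)
ranks: 5->1, 10->2, 13->3, 18->4, 19->5, 21->6, 22->7, 26->8, 27->9, 28->10, 30->11, 35->12, 37->13, 39->14
Step 2: Rank sum for X: R1 = 1 + 2 + 3 + 6 + 8 + 11 = 31.
Step 3: U_X = R1 - n1(n1+1)/2 = 31 - 6*7/2 = 31 - 21 = 10.
       U_Y = n1*n2 - U_X = 48 - 10 = 38.
Step 4: No ties, so the exact null distribution of U (based on enumerating the C(14,6) = 3003 equally likely rank assignments) gives the two-sided p-value.
Step 5: p-value = 0.081252; compare to alpha = 0.05. fail to reject H0.

U_X = 10, p = 0.081252, fail to reject H0 at alpha = 0.05.


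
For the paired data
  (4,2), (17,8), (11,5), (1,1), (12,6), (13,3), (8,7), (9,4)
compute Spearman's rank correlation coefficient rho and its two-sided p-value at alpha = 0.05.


Step 1: Rank x and y separately (midranks; no ties here).
rank(x): 4->2, 17->8, 11->5, 1->1, 12->6, 13->7, 8->3, 9->4
rank(y): 2->2, 8->8, 5->5, 1->1, 6->6, 3->3, 7->7, 4->4
Step 2: d_i = R_x(i) - R_y(i); compute d_i^2.
  (2-2)^2=0, (8-8)^2=0, (5-5)^2=0, (1-1)^2=0, (6-6)^2=0, (7-3)^2=16, (3-7)^2=16, (4-4)^2=0
sum(d^2) = 32.
Step 3: rho = 1 - 6*32 / (8*(8^2 - 1)) = 1 - 192/504 = 0.619048.
Step 4: Under H0, t = rho * sqrt((n-2)/(1-rho^2)) = 1.9308 ~ t(6).
Step 5: Two-sided p-value from the t-distribution with 6 df = 0.101733.
Step 6: alpha = 0.05. fail to reject H0.

rho = 0.6190, p = 0.101733, fail to reject H0 at alpha = 0.05.


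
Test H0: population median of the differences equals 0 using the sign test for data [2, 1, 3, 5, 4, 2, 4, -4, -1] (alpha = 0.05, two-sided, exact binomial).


Step 1: Discard zero differences. Original n = 9; n_eff = number of nonzero differences = 9.
Nonzero differences (with sign): +2, +1, +3, +5, +4, +2, +4, -4, -1
Step 2: Count signs: positive = 7, negative = 2.
Step 3: Under H0: P(positive) = 0.5, so the number of positives S ~ Bin(9, 0.5).
Step 4: Two-sided exact p-value = sum of Bin(9,0.5) probabilities at or below the observed probability = 0.179688.
Step 5: alpha = 0.05. fail to reject H0.

n_eff = 9, pos = 7, neg = 2, p = 0.179688, fail to reject H0.


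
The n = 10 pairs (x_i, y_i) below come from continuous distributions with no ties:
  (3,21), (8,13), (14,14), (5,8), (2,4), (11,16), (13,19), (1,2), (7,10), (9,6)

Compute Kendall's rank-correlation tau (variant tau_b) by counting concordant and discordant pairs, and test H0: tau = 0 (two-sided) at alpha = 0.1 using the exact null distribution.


Step 1: Enumerate the 45 unordered pairs (i,j) with i<j and classify each by sign(x_j-x_i) * sign(y_j-y_i).
  (1,2):dx=+5,dy=-8->D; (1,3):dx=+11,dy=-7->D; (1,4):dx=+2,dy=-13->D; (1,5):dx=-1,dy=-17->C
  (1,6):dx=+8,dy=-5->D; (1,7):dx=+10,dy=-2->D; (1,8):dx=-2,dy=-19->C; (1,9):dx=+4,dy=-11->D
  (1,10):dx=+6,dy=-15->D; (2,3):dx=+6,dy=+1->C; (2,4):dx=-3,dy=-5->C; (2,5):dx=-6,dy=-9->C
  (2,6):dx=+3,dy=+3->C; (2,7):dx=+5,dy=+6->C; (2,8):dx=-7,dy=-11->C; (2,9):dx=-1,dy=-3->C
  (2,10):dx=+1,dy=-7->D; (3,4):dx=-9,dy=-6->C; (3,5):dx=-12,dy=-10->C; (3,6):dx=-3,dy=+2->D
  (3,7):dx=-1,dy=+5->D; (3,8):dx=-13,dy=-12->C; (3,9):dx=-7,dy=-4->C; (3,10):dx=-5,dy=-8->C
  (4,5):dx=-3,dy=-4->C; (4,6):dx=+6,dy=+8->C; (4,7):dx=+8,dy=+11->C; (4,8):dx=-4,dy=-6->C
  (4,9):dx=+2,dy=+2->C; (4,10):dx=+4,dy=-2->D; (5,6):dx=+9,dy=+12->C; (5,7):dx=+11,dy=+15->C
  (5,8):dx=-1,dy=-2->C; (5,9):dx=+5,dy=+6->C; (5,10):dx=+7,dy=+2->C; (6,7):dx=+2,dy=+3->C
  (6,8):dx=-10,dy=-14->C; (6,9):dx=-4,dy=-6->C; (6,10):dx=-2,dy=-10->C; (7,8):dx=-12,dy=-17->C
  (7,9):dx=-6,dy=-9->C; (7,10):dx=-4,dy=-13->C; (8,9):dx=+6,dy=+8->C; (8,10):dx=+8,dy=+4->C
  (9,10):dx=+2,dy=-4->D
Step 2: C = 33, D = 12, total pairs = 45.
Step 3: tau = (C - D)/(n(n-1)/2) = (33 - 12)/45 = 0.466667.
Step 4: Exact two-sided p-value (enumerate n! = 3628800 permutations of y under H0): p = 0.072550.
Step 5: alpha = 0.1. reject H0.

tau_b = 0.4667 (C=33, D=12), p = 0.072550, reject H0.


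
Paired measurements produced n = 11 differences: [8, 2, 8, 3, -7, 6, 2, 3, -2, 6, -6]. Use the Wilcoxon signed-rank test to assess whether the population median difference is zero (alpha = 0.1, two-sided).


Step 1: Drop any zero differences (none here) and take |d_i|.
|d| = [8, 2, 8, 3, 7, 6, 2, 3, 2, 6, 6]
Step 2: Midrank |d_i| (ties get averaged ranks).
ranks: |8|->10.5, |2|->2, |8|->10.5, |3|->4.5, |7|->9, |6|->7, |2|->2, |3|->4.5, |2|->2, |6|->7, |6|->7
Step 3: Attach original signs; sum ranks with positive sign and with negative sign.
W+ = 10.5 + 2 + 10.5 + 4.5 + 7 + 2 + 4.5 + 7 = 48
W- = 9 + 2 + 7 = 18
(Check: W+ + W- = 66 should equal n(n+1)/2 = 66.)
Step 4: Test statistic W = min(W+, W-) = 18.
Step 5: Ties in |d|, so use the tie-corrected normal approximation.
        E[W] = n(n+1)/4 = 11*12/4 = 33.
        Tie groups: |d|=2 (t=3), |d|=3 (t=2), |d|=6 (t=3), |d|=8 (t=2); sum(t^3 - t) = 60.
        Var[W] = n(n+1)(2n+1)/24 - sum(t^3-t)/48 = 3036/24 - 60/48 = 125.25.
        z = (W - E[W]) / sqrt(Var[W]) = (18 - 33) / 11.1915 = -1.3403.
        Two-sided p = 2*Phi(z) = 0.180147.
Step 6: alpha = 0.1. fail to reject H0.

W+ = 48, W- = 18, W = min = 18, p = 0.180147, fail to reject H0.


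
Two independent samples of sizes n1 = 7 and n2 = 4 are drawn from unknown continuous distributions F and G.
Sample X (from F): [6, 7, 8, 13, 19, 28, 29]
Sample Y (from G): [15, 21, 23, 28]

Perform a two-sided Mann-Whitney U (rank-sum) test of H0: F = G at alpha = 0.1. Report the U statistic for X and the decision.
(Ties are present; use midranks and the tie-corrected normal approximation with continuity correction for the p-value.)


Step 1: Combine and sort all 11 observations; assign midranks.
sorted (value, group): (6,X), (7,X), (8,X), (13,X), (15,Y), (19,X), (21,Y), (23,Y), (28,X), (28,Y), (29,X)
ranks: 6->1, 7->2, 8->3, 13->4, 15->5, 19->6, 21->7, 23->8, 28->9.5, 28->9.5, 29->11
Step 2: Rank sum for X: R1 = 1 + 2 + 3 + 4 + 6 + 9.5 + 11 = 36.5.
Step 3: U_X = R1 - n1(n1+1)/2 = 36.5 - 7*8/2 = 36.5 - 28 = 8.5.
       U_Y = n1*n2 - U_X = 28 - 8.5 = 19.5.
Step 4: Ties are present, so use the tie-corrected normal approximation (with continuity correction) for the p-value.
Step 5: p-value = 0.343605; compare to alpha = 0.1. fail to reject H0.

U_X = 8.5, p = 0.343605, fail to reject H0 at alpha = 0.1.


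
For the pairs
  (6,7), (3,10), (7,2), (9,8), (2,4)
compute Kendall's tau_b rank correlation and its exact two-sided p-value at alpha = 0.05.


Step 1: Enumerate the 10 unordered pairs (i,j) with i<j and classify each by sign(x_j-x_i) * sign(y_j-y_i).
  (1,2):dx=-3,dy=+3->D; (1,3):dx=+1,dy=-5->D; (1,4):dx=+3,dy=+1->C; (1,5):dx=-4,dy=-3->C
  (2,3):dx=+4,dy=-8->D; (2,4):dx=+6,dy=-2->D; (2,5):dx=-1,dy=-6->C; (3,4):dx=+2,dy=+6->C
  (3,5):dx=-5,dy=+2->D; (4,5):dx=-7,dy=-4->C
Step 2: C = 5, D = 5, total pairs = 10.
Step 3: tau = (C - D)/(n(n-1)/2) = (5 - 5)/10 = 0.000000.
Step 4: Exact two-sided p-value (enumerate n! = 120 permutations of y under H0): p = 1.000000.
Step 5: alpha = 0.05. fail to reject H0.

tau_b = 0.0000 (C=5, D=5), p = 1.000000, fail to reject H0.


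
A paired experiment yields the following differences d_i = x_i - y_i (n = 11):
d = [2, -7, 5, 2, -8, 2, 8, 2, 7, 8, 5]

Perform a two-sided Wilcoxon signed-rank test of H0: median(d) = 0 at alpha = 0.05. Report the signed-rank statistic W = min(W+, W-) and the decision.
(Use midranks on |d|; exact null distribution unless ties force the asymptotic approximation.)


Step 1: Drop any zero differences (none here) and take |d_i|.
|d| = [2, 7, 5, 2, 8, 2, 8, 2, 7, 8, 5]
Step 2: Midrank |d_i| (ties get averaged ranks).
ranks: |2|->2.5, |7|->7.5, |5|->5.5, |2|->2.5, |8|->10, |2|->2.5, |8|->10, |2|->2.5, |7|->7.5, |8|->10, |5|->5.5
Step 3: Attach original signs; sum ranks with positive sign and with negative sign.
W+ = 2.5 + 5.5 + 2.5 + 2.5 + 10 + 2.5 + 7.5 + 10 + 5.5 = 48.5
W- = 7.5 + 10 = 17.5
(Check: W+ + W- = 66 should equal n(n+1)/2 = 66.)
Step 4: Test statistic W = min(W+, W-) = 17.5.
Step 5: Ties in |d|, so use the tie-corrected normal approximation.
        E[W] = n(n+1)/4 = 11*12/4 = 33.
        Tie groups: |d|=2 (t=4), |d|=5 (t=2), |d|=7 (t=2), |d|=8 (t=3); sum(t^3 - t) = 96.
        Var[W] = n(n+1)(2n+1)/24 - sum(t^3-t)/48 = 3036/24 - 96/48 = 124.5.
        z = (W - E[W]) / sqrt(Var[W]) = (17.5 - 33) / 11.1580 = -1.3891.
        Two-sided p = 2*Phi(z) = 0.164789.
Step 6: alpha = 0.05. fail to reject H0.

W+ = 48.5, W- = 17.5, W = min = 17.5, p = 0.164789, fail to reject H0.


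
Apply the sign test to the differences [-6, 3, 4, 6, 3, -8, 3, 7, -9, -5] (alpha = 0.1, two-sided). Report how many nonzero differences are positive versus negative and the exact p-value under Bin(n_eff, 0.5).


Step 1: Discard zero differences. Original n = 10; n_eff = number of nonzero differences = 10.
Nonzero differences (with sign): -6, +3, +4, +6, +3, -8, +3, +7, -9, -5
Step 2: Count signs: positive = 6, negative = 4.
Step 3: Under H0: P(positive) = 0.5, so the number of positives S ~ Bin(10, 0.5).
Step 4: Two-sided exact p-value = sum of Bin(10,0.5) probabilities at or below the observed probability = 0.753906.
Step 5: alpha = 0.1. fail to reject H0.

n_eff = 10, pos = 6, neg = 4, p = 0.753906, fail to reject H0.


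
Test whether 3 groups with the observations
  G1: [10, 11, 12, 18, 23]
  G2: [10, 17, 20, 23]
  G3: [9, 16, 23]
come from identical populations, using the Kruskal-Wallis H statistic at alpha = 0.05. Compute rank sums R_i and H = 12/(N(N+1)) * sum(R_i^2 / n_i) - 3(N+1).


Step 1: Combine all N = 12 observations and assign midranks.
sorted (value, group, rank): (9,G3,1), (10,G1,2.5), (10,G2,2.5), (11,G1,4), (12,G1,5), (16,G3,6), (17,G2,7), (18,G1,8), (20,G2,9), (23,G1,11), (23,G2,11), (23,G3,11)
Step 2: Sum ranks within each group.
R_1 = 30.5 (n_1 = 5)
R_2 = 29.5 (n_2 = 4)
R_3 = 18 (n_3 = 3)
Step 3: H = 12/(N(N+1)) * sum(R_i^2/n_i) - 3(N+1)
     = 12/(12*13) * (30.5^2/5 + 29.5^2/4 + 18^2/3) - 3*13
     = 0.076923 * 511.613 - 39
     = 0.354808.
Step 4: Ties present; correction factor C = 1 - 30/(12^3 - 12) = 0.982517. Corrected H = 0.354808 / 0.982517 = 0.361121.
Step 5: Under H0, H ~ chi^2(2); p-value = 0.834802.
Step 6: alpha = 0.05. fail to reject H0.

H = 0.3611, df = 2, p = 0.834802, fail to reject H0.


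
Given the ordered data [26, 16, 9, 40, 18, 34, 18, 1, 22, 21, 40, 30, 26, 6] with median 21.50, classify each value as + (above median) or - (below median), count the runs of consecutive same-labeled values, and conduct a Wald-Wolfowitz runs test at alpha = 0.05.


Step 1: Compute median = 21.50; label A = above, B = below.
Labels in order: ABBABABBABAAAB  (n_A = 7, n_B = 7)
Step 2: Count runs R = 10.
Step 3: Under H0 (random ordering), E[R] = 2*n_A*n_B/(n_A+n_B) + 1 = 2*7*7/14 + 1 = 8.0000.
        Var[R] = 2*n_A*n_B*(2*n_A*n_B - n_A - n_B) / ((n_A+n_B)^2 * (n_A+n_B-1)) = 8232/2548 = 3.2308.
        SD[R] = 1.7974.
Step 4: Continuity-corrected z = (R - 0.5 - E[R]) / SD[R] = (10 - 0.5 - 8.0000) / 1.7974 = 0.8345.
Step 5: Two-sided p-value via normal approximation = 2*(1 - Phi(|z|)) = 0.403986.
Step 6: alpha = 0.05. fail to reject H0.

R = 10, z = 0.8345, p = 0.403986, fail to reject H0.


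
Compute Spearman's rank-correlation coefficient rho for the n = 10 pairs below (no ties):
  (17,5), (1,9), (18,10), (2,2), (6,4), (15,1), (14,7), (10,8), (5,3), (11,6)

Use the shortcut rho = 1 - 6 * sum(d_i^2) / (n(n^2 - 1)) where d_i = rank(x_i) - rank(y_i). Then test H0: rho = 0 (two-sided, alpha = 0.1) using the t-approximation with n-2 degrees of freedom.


Step 1: Rank x and y separately (midranks; no ties here).
rank(x): 17->9, 1->1, 18->10, 2->2, 6->4, 15->8, 14->7, 10->5, 5->3, 11->6
rank(y): 5->5, 9->9, 10->10, 2->2, 4->4, 1->1, 7->7, 8->8, 3->3, 6->6
Step 2: d_i = R_x(i) - R_y(i); compute d_i^2.
  (9-5)^2=16, (1-9)^2=64, (10-10)^2=0, (2-2)^2=0, (4-4)^2=0, (8-1)^2=49, (7-7)^2=0, (5-8)^2=9, (3-3)^2=0, (6-6)^2=0
sum(d^2) = 138.
Step 3: rho = 1 - 6*138 / (10*(10^2 - 1)) = 1 - 828/990 = 0.163636.
Step 4: Under H0, t = rho * sqrt((n-2)/(1-rho^2)) = 0.4692 ~ t(8).
Step 5: Two-sided p-value from the t-distribution with 8 df = 0.651477.
Step 6: alpha = 0.1. fail to reject H0.

rho = 0.1636, p = 0.651477, fail to reject H0 at alpha = 0.1.


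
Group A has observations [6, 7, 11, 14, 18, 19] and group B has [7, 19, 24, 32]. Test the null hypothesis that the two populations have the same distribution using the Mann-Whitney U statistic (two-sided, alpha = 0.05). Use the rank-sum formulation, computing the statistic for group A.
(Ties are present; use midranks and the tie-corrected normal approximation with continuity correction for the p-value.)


Step 1: Combine and sort all 10 observations; assign midranks.
sorted (value, group): (6,X), (7,X), (7,Y), (11,X), (14,X), (18,X), (19,X), (19,Y), (24,Y), (32,Y)
ranks: 6->1, 7->2.5, 7->2.5, 11->4, 14->5, 18->6, 19->7.5, 19->7.5, 24->9, 32->10
Step 2: Rank sum for X: R1 = 1 + 2.5 + 4 + 5 + 6 + 7.5 = 26.
Step 3: U_X = R1 - n1(n1+1)/2 = 26 - 6*7/2 = 26 - 21 = 5.
       U_Y = n1*n2 - U_X = 24 - 5 = 19.
Step 4: Ties are present, so use the tie-corrected normal approximation (with continuity correction) for the p-value.
Step 5: p-value = 0.163233; compare to alpha = 0.05. fail to reject H0.

U_X = 5, p = 0.163233, fail to reject H0 at alpha = 0.05.


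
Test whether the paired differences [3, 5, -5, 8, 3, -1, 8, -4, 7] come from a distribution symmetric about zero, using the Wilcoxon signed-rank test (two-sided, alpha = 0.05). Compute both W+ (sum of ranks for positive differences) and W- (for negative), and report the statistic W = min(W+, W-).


Step 1: Drop any zero differences (none here) and take |d_i|.
|d| = [3, 5, 5, 8, 3, 1, 8, 4, 7]
Step 2: Midrank |d_i| (ties get averaged ranks).
ranks: |3|->2.5, |5|->5.5, |5|->5.5, |8|->8.5, |3|->2.5, |1|->1, |8|->8.5, |4|->4, |7|->7
Step 3: Attach original signs; sum ranks with positive sign and with negative sign.
W+ = 2.5 + 5.5 + 8.5 + 2.5 + 8.5 + 7 = 34.5
W- = 5.5 + 1 + 4 = 10.5
(Check: W+ + W- = 45 should equal n(n+1)/2 = 45.)
Step 4: Test statistic W = min(W+, W-) = 10.5.
Step 5: Ties in |d|, so use the tie-corrected normal approximation.
        E[W] = n(n+1)/4 = 9*10/4 = 22.5.
        Tie groups: |d|=3 (t=2), |d|=5 (t=2), |d|=8 (t=2); sum(t^3 - t) = 18.
        Var[W] = n(n+1)(2n+1)/24 - sum(t^3-t)/48 = 1710/24 - 18/48 = 70.875.
        z = (W - E[W]) / sqrt(Var[W]) = (10.5 - 22.5) / 8.4187 = -1.4254.
        Two-sided p = 2*Phi(z) = 0.154044.
Step 6: alpha = 0.05. fail to reject H0.

W+ = 34.5, W- = 10.5, W = min = 10.5, p = 0.154044, fail to reject H0.


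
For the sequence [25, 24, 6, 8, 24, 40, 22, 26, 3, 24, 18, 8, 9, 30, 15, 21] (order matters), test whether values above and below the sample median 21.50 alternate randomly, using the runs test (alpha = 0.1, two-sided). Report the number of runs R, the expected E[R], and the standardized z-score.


Step 1: Compute median = 21.50; label A = above, B = below.
Labels in order: AABBAAAABABBBABB  (n_A = 8, n_B = 8)
Step 2: Count runs R = 8.
Step 3: Under H0 (random ordering), E[R] = 2*n_A*n_B/(n_A+n_B) + 1 = 2*8*8/16 + 1 = 9.0000.
        Var[R] = 2*n_A*n_B*(2*n_A*n_B - n_A - n_B) / ((n_A+n_B)^2 * (n_A+n_B-1)) = 14336/3840 = 3.7333.
        SD[R] = 1.9322.
Step 4: Continuity-corrected z = (R + 0.5 - E[R]) / SD[R] = (8 + 0.5 - 9.0000) / 1.9322 = -0.2588.
Step 5: Two-sided p-value via normal approximation = 2*(1 - Phi(|z|)) = 0.795809.
Step 6: alpha = 0.1. fail to reject H0.

R = 8, z = -0.2588, p = 0.795809, fail to reject H0.


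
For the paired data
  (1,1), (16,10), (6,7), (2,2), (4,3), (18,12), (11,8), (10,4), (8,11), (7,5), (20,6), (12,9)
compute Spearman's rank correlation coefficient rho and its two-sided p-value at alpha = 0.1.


Step 1: Rank x and y separately (midranks; no ties here).
rank(x): 1->1, 16->10, 6->4, 2->2, 4->3, 18->11, 11->8, 10->7, 8->6, 7->5, 20->12, 12->9
rank(y): 1->1, 10->10, 7->7, 2->2, 3->3, 12->12, 8->8, 4->4, 11->11, 5->5, 6->6, 9->9
Step 2: d_i = R_x(i) - R_y(i); compute d_i^2.
  (1-1)^2=0, (10-10)^2=0, (4-7)^2=9, (2-2)^2=0, (3-3)^2=0, (11-12)^2=1, (8-8)^2=0, (7-4)^2=9, (6-11)^2=25, (5-5)^2=0, (12-6)^2=36, (9-9)^2=0
sum(d^2) = 80.
Step 3: rho = 1 - 6*80 / (12*(12^2 - 1)) = 1 - 480/1716 = 0.720280.
Step 4: Under H0, t = rho * sqrt((n-2)/(1-rho^2)) = 3.2835 ~ t(10).
Step 5: Two-sided p-value from the t-distribution with 10 df = 0.008240.
Step 6: alpha = 0.1. reject H0.

rho = 0.7203, p = 0.008240, reject H0 at alpha = 0.1.


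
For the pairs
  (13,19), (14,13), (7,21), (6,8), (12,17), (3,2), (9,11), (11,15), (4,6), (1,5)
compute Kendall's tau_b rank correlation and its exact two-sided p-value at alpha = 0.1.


Step 1: Enumerate the 45 unordered pairs (i,j) with i<j and classify each by sign(x_j-x_i) * sign(y_j-y_i).
  (1,2):dx=+1,dy=-6->D; (1,3):dx=-6,dy=+2->D; (1,4):dx=-7,dy=-11->C; (1,5):dx=-1,dy=-2->C
  (1,6):dx=-10,dy=-17->C; (1,7):dx=-4,dy=-8->C; (1,8):dx=-2,dy=-4->C; (1,9):dx=-9,dy=-13->C
  (1,10):dx=-12,dy=-14->C; (2,3):dx=-7,dy=+8->D; (2,4):dx=-8,dy=-5->C; (2,5):dx=-2,dy=+4->D
  (2,6):dx=-11,dy=-11->C; (2,7):dx=-5,dy=-2->C; (2,8):dx=-3,dy=+2->D; (2,9):dx=-10,dy=-7->C
  (2,10):dx=-13,dy=-8->C; (3,4):dx=-1,dy=-13->C; (3,5):dx=+5,dy=-4->D; (3,6):dx=-4,dy=-19->C
  (3,7):dx=+2,dy=-10->D; (3,8):dx=+4,dy=-6->D; (3,9):dx=-3,dy=-15->C; (3,10):dx=-6,dy=-16->C
  (4,5):dx=+6,dy=+9->C; (4,6):dx=-3,dy=-6->C; (4,7):dx=+3,dy=+3->C; (4,8):dx=+5,dy=+7->C
  (4,9):dx=-2,dy=-2->C; (4,10):dx=-5,dy=-3->C; (5,6):dx=-9,dy=-15->C; (5,7):dx=-3,dy=-6->C
  (5,8):dx=-1,dy=-2->C; (5,9):dx=-8,dy=-11->C; (5,10):dx=-11,dy=-12->C; (6,7):dx=+6,dy=+9->C
  (6,8):dx=+8,dy=+13->C; (6,9):dx=+1,dy=+4->C; (6,10):dx=-2,dy=+3->D; (7,8):dx=+2,dy=+4->C
  (7,9):dx=-5,dy=-5->C; (7,10):dx=-8,dy=-6->C; (8,9):dx=-7,dy=-9->C; (8,10):dx=-10,dy=-10->C
  (9,10):dx=-3,dy=-1->C
Step 2: C = 36, D = 9, total pairs = 45.
Step 3: tau = (C - D)/(n(n-1)/2) = (36 - 9)/45 = 0.600000.
Step 4: Exact two-sided p-value (enumerate n! = 3628800 permutations of y under H0): p = 0.016666.
Step 5: alpha = 0.1. reject H0.

tau_b = 0.6000 (C=36, D=9), p = 0.016666, reject H0.


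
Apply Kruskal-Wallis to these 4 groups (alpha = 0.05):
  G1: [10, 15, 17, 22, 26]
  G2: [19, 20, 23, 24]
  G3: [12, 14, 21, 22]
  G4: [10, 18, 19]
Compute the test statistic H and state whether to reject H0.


Step 1: Combine all N = 16 observations and assign midranks.
sorted (value, group, rank): (10,G1,1.5), (10,G4,1.5), (12,G3,3), (14,G3,4), (15,G1,5), (17,G1,6), (18,G4,7), (19,G2,8.5), (19,G4,8.5), (20,G2,10), (21,G3,11), (22,G1,12.5), (22,G3,12.5), (23,G2,14), (24,G2,15), (26,G1,16)
Step 2: Sum ranks within each group.
R_1 = 41 (n_1 = 5)
R_2 = 47.5 (n_2 = 4)
R_3 = 30.5 (n_3 = 4)
R_4 = 17 (n_4 = 3)
Step 3: H = 12/(N(N+1)) * sum(R_i^2/n_i) - 3(N+1)
     = 12/(16*17) * (41^2/5 + 47.5^2/4 + 30.5^2/4 + 17^2/3) - 3*17
     = 0.044118 * 1229.16 - 51
     = 3.227574.
Step 4: Ties present; correction factor C = 1 - 18/(16^3 - 16) = 0.995588. Corrected H = 3.227574 / 0.995588 = 3.241876.
Step 5: Under H0, H ~ chi^2(3); p-value = 0.355815.
Step 6: alpha = 0.05. fail to reject H0.

H = 3.2419, df = 3, p = 0.355815, fail to reject H0.


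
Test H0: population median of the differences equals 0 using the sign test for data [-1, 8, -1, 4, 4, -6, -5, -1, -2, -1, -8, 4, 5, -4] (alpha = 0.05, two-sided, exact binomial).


Step 1: Discard zero differences. Original n = 14; n_eff = number of nonzero differences = 14.
Nonzero differences (with sign): -1, +8, -1, +4, +4, -6, -5, -1, -2, -1, -8, +4, +5, -4
Step 2: Count signs: positive = 5, negative = 9.
Step 3: Under H0: P(positive) = 0.5, so the number of positives S ~ Bin(14, 0.5).
Step 4: Two-sided exact p-value = sum of Bin(14,0.5) probabilities at or below the observed probability = 0.423950.
Step 5: alpha = 0.05. fail to reject H0.

n_eff = 14, pos = 5, neg = 9, p = 0.423950, fail to reject H0.


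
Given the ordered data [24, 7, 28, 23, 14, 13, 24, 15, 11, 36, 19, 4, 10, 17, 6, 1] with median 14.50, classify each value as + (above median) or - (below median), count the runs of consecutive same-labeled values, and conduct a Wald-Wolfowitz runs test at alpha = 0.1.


Step 1: Compute median = 14.50; label A = above, B = below.
Labels in order: ABAABBAABAABBABB  (n_A = 8, n_B = 8)
Step 2: Count runs R = 10.
Step 3: Under H0 (random ordering), E[R] = 2*n_A*n_B/(n_A+n_B) + 1 = 2*8*8/16 + 1 = 9.0000.
        Var[R] = 2*n_A*n_B*(2*n_A*n_B - n_A - n_B) / ((n_A+n_B)^2 * (n_A+n_B-1)) = 14336/3840 = 3.7333.
        SD[R] = 1.9322.
Step 4: Continuity-corrected z = (R - 0.5 - E[R]) / SD[R] = (10 - 0.5 - 9.0000) / 1.9322 = 0.2588.
Step 5: Two-sided p-value via normal approximation = 2*(1 - Phi(|z|)) = 0.795809.
Step 6: alpha = 0.1. fail to reject H0.

R = 10, z = 0.2588, p = 0.795809, fail to reject H0.


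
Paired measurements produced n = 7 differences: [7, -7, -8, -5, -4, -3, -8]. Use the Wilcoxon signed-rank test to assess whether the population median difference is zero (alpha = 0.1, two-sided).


Step 1: Drop any zero differences (none here) and take |d_i|.
|d| = [7, 7, 8, 5, 4, 3, 8]
Step 2: Midrank |d_i| (ties get averaged ranks).
ranks: |7|->4.5, |7|->4.5, |8|->6.5, |5|->3, |4|->2, |3|->1, |8|->6.5
Step 3: Attach original signs; sum ranks with positive sign and with negative sign.
W+ = 4.5 = 4.5
W- = 4.5 + 6.5 + 3 + 2 + 1 + 6.5 = 23.5
(Check: W+ + W- = 28 should equal n(n+1)/2 = 28.)
Step 4: Test statistic W = min(W+, W-) = 4.5.
Step 5: Ties in |d|, so use the tie-corrected normal approximation.
        E[W] = n(n+1)/4 = 7*8/4 = 14.
        Tie groups: |d|=7 (t=2), |d|=8 (t=2); sum(t^3 - t) = 12.
        Var[W] = n(n+1)(2n+1)/24 - sum(t^3-t)/48 = 840/24 - 12/48 = 34.75.
        z = (W - E[W]) / sqrt(Var[W]) = (4.5 - 14) / 5.8949 = -1.6116.
        Two-sided p = 2*Phi(z) = 0.107058.
Step 6: alpha = 0.1. fail to reject H0.

W+ = 4.5, W- = 23.5, W = min = 4.5, p = 0.107058, fail to reject H0.


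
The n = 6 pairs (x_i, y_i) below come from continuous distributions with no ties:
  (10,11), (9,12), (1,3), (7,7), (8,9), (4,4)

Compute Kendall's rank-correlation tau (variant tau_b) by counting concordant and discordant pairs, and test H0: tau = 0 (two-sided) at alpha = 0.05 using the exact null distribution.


Step 1: Enumerate the 15 unordered pairs (i,j) with i<j and classify each by sign(x_j-x_i) * sign(y_j-y_i).
  (1,2):dx=-1,dy=+1->D; (1,3):dx=-9,dy=-8->C; (1,4):dx=-3,dy=-4->C; (1,5):dx=-2,dy=-2->C
  (1,6):dx=-6,dy=-7->C; (2,3):dx=-8,dy=-9->C; (2,4):dx=-2,dy=-5->C; (2,5):dx=-1,dy=-3->C
  (2,6):dx=-5,dy=-8->C; (3,4):dx=+6,dy=+4->C; (3,5):dx=+7,dy=+6->C; (3,6):dx=+3,dy=+1->C
  (4,5):dx=+1,dy=+2->C; (4,6):dx=-3,dy=-3->C; (5,6):dx=-4,dy=-5->C
Step 2: C = 14, D = 1, total pairs = 15.
Step 3: tau = (C - D)/(n(n-1)/2) = (14 - 1)/15 = 0.866667.
Step 4: Exact two-sided p-value (enumerate n! = 720 permutations of y under H0): p = 0.016667.
Step 5: alpha = 0.05. reject H0.

tau_b = 0.8667 (C=14, D=1), p = 0.016667, reject H0.


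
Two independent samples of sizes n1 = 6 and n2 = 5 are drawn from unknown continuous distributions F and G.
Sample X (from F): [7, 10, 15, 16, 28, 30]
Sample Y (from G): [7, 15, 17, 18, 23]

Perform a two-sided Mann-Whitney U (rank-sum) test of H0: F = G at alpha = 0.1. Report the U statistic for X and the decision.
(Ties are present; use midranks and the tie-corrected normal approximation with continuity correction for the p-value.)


Step 1: Combine and sort all 11 observations; assign midranks.
sorted (value, group): (7,X), (7,Y), (10,X), (15,X), (15,Y), (16,X), (17,Y), (18,Y), (23,Y), (28,X), (30,X)
ranks: 7->1.5, 7->1.5, 10->3, 15->4.5, 15->4.5, 16->6, 17->7, 18->8, 23->9, 28->10, 30->11
Step 2: Rank sum for X: R1 = 1.5 + 3 + 4.5 + 6 + 10 + 11 = 36.
Step 3: U_X = R1 - n1(n1+1)/2 = 36 - 6*7/2 = 36 - 21 = 15.
       U_Y = n1*n2 - U_X = 30 - 15 = 15.
Step 4: Ties are present, so use the tie-corrected normal approximation (with continuity correction) for the p-value.
Step 5: p-value = 1.000000; compare to alpha = 0.1. fail to reject H0.

U_X = 15, p = 1.000000, fail to reject H0 at alpha = 0.1.


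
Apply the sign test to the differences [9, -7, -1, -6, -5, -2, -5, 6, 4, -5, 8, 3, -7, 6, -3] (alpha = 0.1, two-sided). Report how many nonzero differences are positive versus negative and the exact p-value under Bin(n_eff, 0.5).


Step 1: Discard zero differences. Original n = 15; n_eff = number of nonzero differences = 15.
Nonzero differences (with sign): +9, -7, -1, -6, -5, -2, -5, +6, +4, -5, +8, +3, -7, +6, -3
Step 2: Count signs: positive = 6, negative = 9.
Step 3: Under H0: P(positive) = 0.5, so the number of positives S ~ Bin(15, 0.5).
Step 4: Two-sided exact p-value = sum of Bin(15,0.5) probabilities at or below the observed probability = 0.607239.
Step 5: alpha = 0.1. fail to reject H0.

n_eff = 15, pos = 6, neg = 9, p = 0.607239, fail to reject H0.


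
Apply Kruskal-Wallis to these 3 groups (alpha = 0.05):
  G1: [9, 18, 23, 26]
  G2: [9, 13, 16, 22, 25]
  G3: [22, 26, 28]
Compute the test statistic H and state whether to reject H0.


Step 1: Combine all N = 12 observations and assign midranks.
sorted (value, group, rank): (9,G1,1.5), (9,G2,1.5), (13,G2,3), (16,G2,4), (18,G1,5), (22,G2,6.5), (22,G3,6.5), (23,G1,8), (25,G2,9), (26,G1,10.5), (26,G3,10.5), (28,G3,12)
Step 2: Sum ranks within each group.
R_1 = 25 (n_1 = 4)
R_2 = 24 (n_2 = 5)
R_3 = 29 (n_3 = 3)
Step 3: H = 12/(N(N+1)) * sum(R_i^2/n_i) - 3(N+1)
     = 12/(12*13) * (25^2/4 + 24^2/5 + 29^2/3) - 3*13
     = 0.076923 * 551.783 - 39
     = 3.444872.
Step 4: Ties present; correction factor C = 1 - 18/(12^3 - 12) = 0.989510. Corrected H = 3.444872 / 0.989510 = 3.481390.
Step 5: Under H0, H ~ chi^2(2); p-value = 0.175398.
Step 6: alpha = 0.05. fail to reject H0.

H = 3.4814, df = 2, p = 0.175398, fail to reject H0.


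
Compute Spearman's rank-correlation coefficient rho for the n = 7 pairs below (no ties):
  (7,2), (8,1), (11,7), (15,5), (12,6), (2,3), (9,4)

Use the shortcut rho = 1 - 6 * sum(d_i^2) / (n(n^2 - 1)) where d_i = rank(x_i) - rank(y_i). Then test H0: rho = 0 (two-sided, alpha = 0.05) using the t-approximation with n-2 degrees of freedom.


Step 1: Rank x and y separately (midranks; no ties here).
rank(x): 7->2, 8->3, 11->5, 15->7, 12->6, 2->1, 9->4
rank(y): 2->2, 1->1, 7->7, 5->5, 6->6, 3->3, 4->4
Step 2: d_i = R_x(i) - R_y(i); compute d_i^2.
  (2-2)^2=0, (3-1)^2=4, (5-7)^2=4, (7-5)^2=4, (6-6)^2=0, (1-3)^2=4, (4-4)^2=0
sum(d^2) = 16.
Step 3: rho = 1 - 6*16 / (7*(7^2 - 1)) = 1 - 96/336 = 0.714286.
Step 4: Under H0, t = rho * sqrt((n-2)/(1-rho^2)) = 2.2822 ~ t(5).
Step 5: Two-sided p-value from the t-distribution with 5 df = 0.071344.
Step 6: alpha = 0.05. fail to reject H0.

rho = 0.7143, p = 0.071344, fail to reject H0 at alpha = 0.05.


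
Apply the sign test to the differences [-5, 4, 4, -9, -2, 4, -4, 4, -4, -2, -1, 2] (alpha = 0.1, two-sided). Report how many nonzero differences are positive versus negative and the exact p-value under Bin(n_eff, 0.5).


Step 1: Discard zero differences. Original n = 12; n_eff = number of nonzero differences = 12.
Nonzero differences (with sign): -5, +4, +4, -9, -2, +4, -4, +4, -4, -2, -1, +2
Step 2: Count signs: positive = 5, negative = 7.
Step 3: Under H0: P(positive) = 0.5, so the number of positives S ~ Bin(12, 0.5).
Step 4: Two-sided exact p-value = sum of Bin(12,0.5) probabilities at or below the observed probability = 0.774414.
Step 5: alpha = 0.1. fail to reject H0.

n_eff = 12, pos = 5, neg = 7, p = 0.774414, fail to reject H0.


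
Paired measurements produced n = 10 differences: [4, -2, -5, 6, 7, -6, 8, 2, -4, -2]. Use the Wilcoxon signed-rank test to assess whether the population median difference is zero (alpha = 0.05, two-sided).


Step 1: Drop any zero differences (none here) and take |d_i|.
|d| = [4, 2, 5, 6, 7, 6, 8, 2, 4, 2]
Step 2: Midrank |d_i| (ties get averaged ranks).
ranks: |4|->4.5, |2|->2, |5|->6, |6|->7.5, |7|->9, |6|->7.5, |8|->10, |2|->2, |4|->4.5, |2|->2
Step 3: Attach original signs; sum ranks with positive sign and with negative sign.
W+ = 4.5 + 7.5 + 9 + 10 + 2 = 33
W- = 2 + 6 + 7.5 + 4.5 + 2 = 22
(Check: W+ + W- = 55 should equal n(n+1)/2 = 55.)
Step 4: Test statistic W = min(W+, W-) = 22.
Step 5: Ties in |d|, so use the tie-corrected normal approximation.
        E[W] = n(n+1)/4 = 10*11/4 = 27.5.
        Tie groups: |d|=2 (t=3), |d|=4 (t=2), |d|=6 (t=2); sum(t^3 - t) = 36.
        Var[W] = n(n+1)(2n+1)/24 - sum(t^3-t)/48 = 2310/24 - 36/48 = 95.5.
        z = (W - E[W]) / sqrt(Var[W]) = (22 - 27.5) / 9.7724 = -0.5628.
        Two-sided p = 2*Phi(z) = 0.573565.
Step 6: alpha = 0.05. fail to reject H0.

W+ = 33, W- = 22, W = min = 22, p = 0.573565, fail to reject H0.
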